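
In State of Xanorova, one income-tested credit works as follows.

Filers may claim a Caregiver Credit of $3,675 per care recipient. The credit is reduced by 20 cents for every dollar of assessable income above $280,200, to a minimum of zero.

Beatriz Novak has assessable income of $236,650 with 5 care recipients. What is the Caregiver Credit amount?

$18,375

Caregiver Credit: base = 5 × $3,675 = $18,375. $236,650 is at or below the $280,200 threshold, so the full $18,375 applies.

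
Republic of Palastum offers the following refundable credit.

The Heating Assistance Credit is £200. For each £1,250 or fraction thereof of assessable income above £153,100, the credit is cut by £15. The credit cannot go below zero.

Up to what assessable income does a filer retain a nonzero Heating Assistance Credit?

After 13 increments the reduction is 13 × £15 = £195, leaving £5; one more increment wipes it out. Increment 13 ends at excess 13 × £1,250 = £16,250, so the highest qualifying income is £153,100 + £16,250 = £169,350.

£169,350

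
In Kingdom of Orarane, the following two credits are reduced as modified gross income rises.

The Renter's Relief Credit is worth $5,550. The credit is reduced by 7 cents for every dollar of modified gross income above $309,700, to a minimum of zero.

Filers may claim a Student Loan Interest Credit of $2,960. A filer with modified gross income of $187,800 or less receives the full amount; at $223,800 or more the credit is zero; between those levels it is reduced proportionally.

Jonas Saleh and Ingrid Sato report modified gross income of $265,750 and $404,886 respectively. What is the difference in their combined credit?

$5,550

Jonas ($265,750): Renter's Relief Credit: $265,750 is at or below the $309,700 threshold, so the full $5,550 applies. Student Loan Interest Credit: $265,750 is at or above $223,800, so the credit is $0. total $5,550 + $0 = $5,550
Ingrid ($404,886): Renter's Relief Credit: 7% of the $95,186 excess over $309,700 is $6,663.02 ≥ base, so the credit is $0. Student Loan Interest Credit: $404,886 is at or above $223,800, so the credit is $0. total $0 + $0 = $0
Difference: |$5,550 − $0| = $5,550.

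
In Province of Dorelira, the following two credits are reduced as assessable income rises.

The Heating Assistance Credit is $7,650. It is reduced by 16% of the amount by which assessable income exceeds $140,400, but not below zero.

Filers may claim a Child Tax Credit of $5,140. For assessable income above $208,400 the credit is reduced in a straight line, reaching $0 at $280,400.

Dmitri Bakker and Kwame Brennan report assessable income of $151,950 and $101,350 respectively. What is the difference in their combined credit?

Dmitri ($151,950): Heating Assistance Credit: 16% of the $11,550 excess over $140,400 is $1,848; credit = $7,650 − $1,848 = $5,802. Child Tax Credit: $151,950 is at or below the $208,400 threshold, so the full $5,140 applies. total $5,802 + $5,140 = $10,942
Kwame ($101,350): Heating Assistance Credit: $101,350 is at or below the $140,400 threshold, so the full $7,650 applies. Child Tax Credit: $101,350 is at or below the $208,400 threshold, so the full $5,140 applies. total $7,650 + $5,140 = $12,790
Difference: |$10,942 − $12,790| = $1,848.

$1,848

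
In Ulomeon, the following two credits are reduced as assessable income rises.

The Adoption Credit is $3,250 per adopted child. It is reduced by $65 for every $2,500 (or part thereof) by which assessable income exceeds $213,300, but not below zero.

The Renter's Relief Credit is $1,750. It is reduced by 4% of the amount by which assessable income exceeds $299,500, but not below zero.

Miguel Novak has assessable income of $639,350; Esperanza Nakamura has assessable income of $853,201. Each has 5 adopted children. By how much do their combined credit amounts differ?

$5,135

Miguel ($639,350): Adoption Credit: base = 5 × $3,250 = $16,250. income exceeds $213,300 by $426,050, which is 171 full-or-partial $2,500 increments; reduction = 171 × $65 = $11,115, leaving $5,135. Renter's Relief Credit: 4% of the $339,850 excess over $299,500 is $13,594 ≥ base, so the credit is $0. total $5,135 + $0 = $5,135
Esperanza ($853,201): Adoption Credit: base = 5 × $3,250 = $16,250. income exceeds $213,300 by $639,901 → 256 increments × $65 = $16,640 ≥ base, so the credit is $0. Renter's Relief Credit: 4% of the $553,701 excess over $299,500 is $22,148.04 ≥ base, so the credit is $0. total $0 + $0 = $0
Difference: |$5,135 − $0| = $5,135.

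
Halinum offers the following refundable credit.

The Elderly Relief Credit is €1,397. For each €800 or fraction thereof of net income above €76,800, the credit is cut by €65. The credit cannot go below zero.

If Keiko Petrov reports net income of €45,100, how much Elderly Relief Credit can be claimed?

€1,397

Elderly Relief Credit: €45,100 is at or below the €76,800 threshold, so the full €1,397 applies.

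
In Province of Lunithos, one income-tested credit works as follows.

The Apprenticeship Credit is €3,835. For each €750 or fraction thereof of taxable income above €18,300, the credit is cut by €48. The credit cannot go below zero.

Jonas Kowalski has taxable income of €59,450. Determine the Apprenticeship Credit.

Apprenticeship Credit: income exceeds €18,300 by €41,150, which is 55 full-or-partial €750 increments; reduction = 55 × €48 = €2,640, leaving €1,195.

€1,195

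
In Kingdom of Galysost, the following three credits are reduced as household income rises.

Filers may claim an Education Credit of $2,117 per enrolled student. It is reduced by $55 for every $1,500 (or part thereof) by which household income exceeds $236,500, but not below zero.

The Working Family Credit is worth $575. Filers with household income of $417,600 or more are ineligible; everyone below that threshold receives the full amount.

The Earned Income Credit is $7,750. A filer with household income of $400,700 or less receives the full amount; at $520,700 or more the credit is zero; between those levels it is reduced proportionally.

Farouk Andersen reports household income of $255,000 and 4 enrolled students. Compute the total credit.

$16,078

Education Credit: base = 4 × $2,117 = $8,468. income exceeds $236,500 by $18,500, which is 13 full-or-partial $1,500 increments; reduction = 13 × $55 = $715, leaving $7,753.
Working Family Credit: $255,000 is below the $417,600 cutoff, so the full $575 applies.
Earned Income Credit: $255,000 is at or below the $400,700 threshold, so the full $7,750 applies.
Total: $7,753 + $575 + $7,750 = $16,078.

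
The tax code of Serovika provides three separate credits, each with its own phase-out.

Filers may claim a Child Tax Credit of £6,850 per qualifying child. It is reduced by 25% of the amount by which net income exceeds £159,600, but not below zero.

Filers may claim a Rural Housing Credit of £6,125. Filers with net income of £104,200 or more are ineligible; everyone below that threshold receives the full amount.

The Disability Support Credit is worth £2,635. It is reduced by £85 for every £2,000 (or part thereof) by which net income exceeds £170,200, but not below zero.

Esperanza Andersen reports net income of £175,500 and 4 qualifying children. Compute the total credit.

£25,805

Child Tax Credit: base = 4 × £6,850 = £27,400. 25% of the £15,900 excess over £159,600 is £3,975; credit = £27,400 − £3,975 = £23,425.
Rural Housing Credit: £175,500 meets or exceeds the £104,200 cutoff, so the credit is £0.
Disability Support Credit: income exceeds £170,200 by £5,300, which is 3 full-or-partial £2,000 increments; reduction = 3 × £85 = £255, leaving £2,380.
Total: £23,425 + £0 + £2,380 = £25,805.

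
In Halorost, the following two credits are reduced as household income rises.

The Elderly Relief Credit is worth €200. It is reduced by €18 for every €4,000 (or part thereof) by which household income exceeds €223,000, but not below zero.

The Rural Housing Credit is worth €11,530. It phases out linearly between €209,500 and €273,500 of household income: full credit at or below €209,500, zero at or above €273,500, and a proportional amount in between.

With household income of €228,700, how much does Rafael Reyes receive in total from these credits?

Elderly Relief Credit: income exceeds €223,000 by €5,700, which is 2 full-or-partial €4,000 increments; reduction = 2 × €18 = €36, leaving €164.
Rural Housing Credit: €228,700 is €19,200 into a €64,000 phase-out range, leaving 44,800/64,000 of the credit: €11,530 × 44,800/64,000 = €8,071.
Total: €164 + €8,071 = €8,235.

€8,235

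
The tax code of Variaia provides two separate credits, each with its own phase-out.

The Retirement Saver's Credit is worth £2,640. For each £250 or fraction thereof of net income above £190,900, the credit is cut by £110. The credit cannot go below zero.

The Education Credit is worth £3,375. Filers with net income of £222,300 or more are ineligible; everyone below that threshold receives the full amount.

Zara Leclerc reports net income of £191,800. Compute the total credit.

Retirement Saver's Credit: income exceeds £190,900 by £900, which is 4 full-or-partial £250 increments; reduction = 4 × £110 = £440, leaving £2,200.
Education Credit: £191,800 is below the £222,300 cutoff, so the full £3,375 applies.
Total: £2,200 + £3,375 = £5,575.

£5,575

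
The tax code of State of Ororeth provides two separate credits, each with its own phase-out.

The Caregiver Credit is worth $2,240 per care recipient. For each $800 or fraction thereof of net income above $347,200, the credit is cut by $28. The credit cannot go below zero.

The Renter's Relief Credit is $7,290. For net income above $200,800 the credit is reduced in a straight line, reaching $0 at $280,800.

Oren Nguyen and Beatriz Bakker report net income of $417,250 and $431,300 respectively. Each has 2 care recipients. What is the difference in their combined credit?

$504

Oren ($417,250): Caregiver Credit: base = 2 × $2,240 = $4,480. income exceeds $347,200 by $70,050, which is 88 full-or-partial $800 increments; reduction = 88 × $28 = $2,464, leaving $2,016. Renter's Relief Credit: $417,250 is at or above $280,800, so the credit is $0. total $2,016 + $0 = $2,016
Beatriz ($431,300): Caregiver Credit: base = 2 × $2,240 = $4,480. income exceeds $347,200 by $84,100, which is 106 full-or-partial $800 increments; reduction = 106 × $28 = $2,968, leaving $1,512. Renter's Relief Credit: $431,300 is at or above $280,800, so the credit is $0. total $1,512 + $0 = $1,512
Difference: |$2,016 − $1,512| = $504.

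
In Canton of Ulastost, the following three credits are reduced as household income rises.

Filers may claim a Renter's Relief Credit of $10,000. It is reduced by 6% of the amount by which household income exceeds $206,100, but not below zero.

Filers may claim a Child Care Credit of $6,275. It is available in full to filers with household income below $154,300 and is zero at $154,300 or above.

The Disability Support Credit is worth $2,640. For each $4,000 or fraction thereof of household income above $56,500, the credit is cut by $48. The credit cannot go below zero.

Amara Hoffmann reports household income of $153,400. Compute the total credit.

$17,715

Renter's Relief Credit: $153,400 is at or below the $206,100 threshold, so the full $10,000 applies.
Child Care Credit: $153,400 is below the $154,300 cutoff, so the full $6,275 applies.
Disability Support Credit: income exceeds $56,500 by $96,900, which is 25 full-or-partial $4,000 increments; reduction = 25 × $48 = $1,200, leaving $1,440.
Total: $10,000 + $6,275 + $1,440 = $17,715.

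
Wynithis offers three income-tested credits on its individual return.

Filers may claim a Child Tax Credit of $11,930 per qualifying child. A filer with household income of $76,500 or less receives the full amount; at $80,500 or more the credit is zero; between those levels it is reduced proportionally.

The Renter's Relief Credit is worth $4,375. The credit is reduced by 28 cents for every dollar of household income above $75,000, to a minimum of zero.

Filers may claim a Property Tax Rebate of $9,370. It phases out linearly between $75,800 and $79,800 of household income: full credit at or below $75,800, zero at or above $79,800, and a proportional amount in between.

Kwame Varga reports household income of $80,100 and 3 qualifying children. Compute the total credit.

Child Tax Credit: base = 3 × $11,930 = $35,790. $80,100 is $3,600 into a $4,000 phase-out range, leaving 400/4,000 of the credit: $35,790 × 400/4,000 = $3,579.
Renter's Relief Credit: 28% of the $5,100 excess over $75,000 is $1,428; credit = $4,375 − $1,428 = $2,947.
Property Tax Rebate: $80,100 is at or above $79,800, so the credit is $0.
Total: $3,579 + $2,947 + $0 = $6,526.

$6,526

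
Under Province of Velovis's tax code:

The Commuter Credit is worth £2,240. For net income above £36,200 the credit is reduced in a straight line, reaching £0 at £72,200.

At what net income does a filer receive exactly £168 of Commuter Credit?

£69,500

£168 is 168/2,240 of the full £2,240, so 2,072/2,240 of the £36,000 range has been used: income = £36,200 + £36,000 × 2,072/2,240 = £69,500.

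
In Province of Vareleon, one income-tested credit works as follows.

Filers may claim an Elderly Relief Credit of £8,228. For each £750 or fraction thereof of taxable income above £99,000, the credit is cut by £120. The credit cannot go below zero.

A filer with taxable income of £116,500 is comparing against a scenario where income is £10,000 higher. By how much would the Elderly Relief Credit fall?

At £116,500 — income exceeds £99,000 by £17,500, which is 24 full-or-partial £750 increments; reduction = 24 × £120 = £2,880, leaving £5,348.
At £126,500 — income exceeds £99,000 by £27,500, which is 37 full-or-partial £750 increments; reduction = 37 × £120 = £4,440, leaving £3,788.
Lost: £5,348 − £3,788 = £1,560.

£1,560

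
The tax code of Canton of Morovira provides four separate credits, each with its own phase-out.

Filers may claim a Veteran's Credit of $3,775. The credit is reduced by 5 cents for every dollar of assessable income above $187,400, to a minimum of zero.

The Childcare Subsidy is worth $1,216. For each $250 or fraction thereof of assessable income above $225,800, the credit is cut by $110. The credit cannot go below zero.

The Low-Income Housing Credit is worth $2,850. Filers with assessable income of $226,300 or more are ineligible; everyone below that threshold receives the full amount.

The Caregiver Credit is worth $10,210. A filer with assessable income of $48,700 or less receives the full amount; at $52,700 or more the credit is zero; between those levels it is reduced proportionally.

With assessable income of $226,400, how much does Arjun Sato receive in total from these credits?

$2,711

Veteran's Credit: 5% of the $39,000 excess over $187,400 is $1,950; credit = $3,775 − $1,950 = $1,825.
Childcare Subsidy: income exceeds $225,800 by $600, which is 3 full-or-partial $250 increments; reduction = 3 × $110 = $330, leaving $886.
Low-Income Housing Credit: $226,400 meets or exceeds the $226,300 cutoff, so the credit is $0.
Caregiver Credit: $226,400 is at or above $52,700, so the credit is $0.
Total: $1,825 + $886 + $0 + $0 = $2,711.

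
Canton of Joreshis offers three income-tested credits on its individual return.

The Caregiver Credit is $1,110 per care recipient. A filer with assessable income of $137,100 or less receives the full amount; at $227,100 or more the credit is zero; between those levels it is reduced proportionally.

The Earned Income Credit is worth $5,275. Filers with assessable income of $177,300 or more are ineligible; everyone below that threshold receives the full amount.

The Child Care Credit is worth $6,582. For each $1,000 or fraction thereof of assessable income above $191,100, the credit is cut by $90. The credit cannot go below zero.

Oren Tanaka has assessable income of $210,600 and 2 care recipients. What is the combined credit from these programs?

Caregiver Credit: base = 2 × $1,110 = $2,220. $210,600 is $73,500 into a $90,000 phase-out range, leaving 16,500/90,000 of the credit: $2,220 × 16,500/90,000 = $407.
Earned Income Credit: $210,600 meets or exceeds the $177,300 cutoff, so the credit is $0.
Child Care Credit: income exceeds $191,100 by $19,500, which is 20 full-or-partial $1,000 increments; reduction = 20 × $90 = $1,800, leaving $4,782.
Total: $407 + $0 + $4,782 = $5,189.

$5,189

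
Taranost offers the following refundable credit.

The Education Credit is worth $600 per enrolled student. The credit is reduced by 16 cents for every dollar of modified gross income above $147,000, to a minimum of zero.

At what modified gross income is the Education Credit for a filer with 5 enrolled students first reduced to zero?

Full credit = 5 × $600 = $3,000.
The credit falls by 16% of each dollar above $147,000, so it reaches zero when the excess is $3,000 / 16% = $18,750: income = $147,000 + $18,750 = $165,750.

$165,750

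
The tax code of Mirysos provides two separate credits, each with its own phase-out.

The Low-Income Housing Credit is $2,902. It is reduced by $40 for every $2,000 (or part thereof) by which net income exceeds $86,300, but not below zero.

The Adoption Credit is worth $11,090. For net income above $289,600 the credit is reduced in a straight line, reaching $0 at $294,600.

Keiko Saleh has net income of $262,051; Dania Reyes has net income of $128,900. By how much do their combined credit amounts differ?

Keiko ($262,051): Low-Income Housing Credit: income exceeds $86,300 by $175,751 → 88 increments × $40 = $3,520 ≥ base, so the credit is $0. Adoption Credit: $262,051 is at or below the $289,600 threshold, so the full $11,090 applies. total $0 + $11,090 = $11,090
Dania ($128,900): Low-Income Housing Credit: income exceeds $86,300 by $42,600, which is 22 full-or-partial $2,000 increments; reduction = 22 × $40 = $880, leaving $2,022. Adoption Credit: $128,900 is at or below the $289,600 threshold, so the full $11,090 applies. total $2,022 + $11,090 = $13,112
Difference: |$11,090 − $13,112| = $2,022.

$2,022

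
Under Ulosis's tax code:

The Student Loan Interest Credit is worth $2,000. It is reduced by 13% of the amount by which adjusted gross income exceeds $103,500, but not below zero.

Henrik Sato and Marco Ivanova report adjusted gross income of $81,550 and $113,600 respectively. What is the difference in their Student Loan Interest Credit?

$1,313

Henrik ($81,550): Student Loan Interest Credit: $81,550 is at or below the $103,500 threshold, so the full $2,000 applies.
Marco ($113,600): Student Loan Interest Credit: 13% of the $10,100 excess over $103,500 is $1,313; credit = $2,000 − $1,313 = $687.
Difference: |$2,000 − $687| = $1,313.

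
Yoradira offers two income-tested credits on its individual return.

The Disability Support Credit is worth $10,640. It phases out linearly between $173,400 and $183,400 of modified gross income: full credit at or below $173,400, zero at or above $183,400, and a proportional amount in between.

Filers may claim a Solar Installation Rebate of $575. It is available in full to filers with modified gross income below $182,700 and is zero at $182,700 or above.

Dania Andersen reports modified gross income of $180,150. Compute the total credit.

$4,033

Disability Support Credit: $180,150 is $6,750 into a $10,000 phase-out range, leaving 3,250/10,000 of the credit: $10,640 × 3,250/10,000 = $3,458.
Solar Installation Rebate: $180,150 is below the $182,700 cutoff, so the full $575 applies.
Total: $3,458 + $575 = $4,033.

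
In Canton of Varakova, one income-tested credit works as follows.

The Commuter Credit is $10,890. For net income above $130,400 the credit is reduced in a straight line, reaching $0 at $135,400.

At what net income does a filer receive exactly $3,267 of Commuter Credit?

$133,900

$3,267 is 3,267/10,890 of the full $10,890, so 7,623/10,890 of the $5,000 range has been used: income = $130,400 + $5,000 × 7,623/10,890 = $133,900.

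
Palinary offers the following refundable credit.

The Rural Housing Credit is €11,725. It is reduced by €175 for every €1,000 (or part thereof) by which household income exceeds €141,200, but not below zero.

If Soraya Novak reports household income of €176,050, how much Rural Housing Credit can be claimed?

€5,600

Rural Housing Credit: income exceeds €141,200 by €34,850, which is 35 full-or-partial €1,000 increments; reduction = 35 × €175 = €6,125, leaving €5,600.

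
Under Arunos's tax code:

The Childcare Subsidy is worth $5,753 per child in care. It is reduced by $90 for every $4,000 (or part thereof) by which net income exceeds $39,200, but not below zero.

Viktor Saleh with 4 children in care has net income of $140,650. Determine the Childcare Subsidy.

$20,672

Childcare Subsidy: base = 4 × $5,753 = $23,012. income exceeds $39,200 by $101,450, which is 26 full-or-partial $4,000 increments; reduction = 26 × $90 = $2,340, leaving $20,672.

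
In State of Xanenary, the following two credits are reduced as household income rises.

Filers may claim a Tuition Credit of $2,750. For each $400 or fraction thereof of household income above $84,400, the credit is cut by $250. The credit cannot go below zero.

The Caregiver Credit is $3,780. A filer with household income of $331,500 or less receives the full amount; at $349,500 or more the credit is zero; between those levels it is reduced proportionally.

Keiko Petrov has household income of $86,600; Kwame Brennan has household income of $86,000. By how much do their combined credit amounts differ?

$500

Keiko ($86,600): Tuition Credit: income exceeds $84,400 by $2,200, which is 6 full-or-partial $400 increments; reduction = 6 × $250 = $1,500, leaving $1,250. Caregiver Credit: $86,600 is at or below the $331,500 threshold, so the full $3,780 applies. total $1,250 + $3,780 = $5,030
Kwame ($86,000): Tuition Credit: income exceeds $84,400 by $1,600, which is 4 full-or-partial $400 increments; reduction = 4 × $250 = $1,000, leaving $1,750. Caregiver Credit: $86,000 is at or below the $331,500 threshold, so the full $3,780 applies. total $1,750 + $3,780 = $5,530
Difference: |$5,030 − $5,530| = $500.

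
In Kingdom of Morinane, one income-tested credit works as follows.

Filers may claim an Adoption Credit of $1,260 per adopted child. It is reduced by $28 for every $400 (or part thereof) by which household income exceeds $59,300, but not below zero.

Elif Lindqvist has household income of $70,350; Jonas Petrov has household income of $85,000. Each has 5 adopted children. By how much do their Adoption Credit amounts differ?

$1,036

Elif ($70,350): Adoption Credit: base = 5 × $1,260 = $6,300. income exceeds $59,300 by $11,050, which is 28 full-or-partial $400 increments; reduction = 28 × $28 = $784, leaving $5,516.
Jonas ($85,000): Adoption Credit: base = 5 × $1,260 = $6,300. income exceeds $59,300 by $25,700, which is 65 full-or-partial $400 increments; reduction = 65 × $28 = $1,820, leaving $4,480.
Difference: |$5,516 − $4,480| = $1,036.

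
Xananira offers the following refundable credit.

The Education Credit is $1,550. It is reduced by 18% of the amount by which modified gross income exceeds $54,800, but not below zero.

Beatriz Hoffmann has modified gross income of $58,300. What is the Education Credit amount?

Education Credit: 18% of the $3,500 excess over $54,800 is $630; credit = $1,550 − $630 = $920.

$920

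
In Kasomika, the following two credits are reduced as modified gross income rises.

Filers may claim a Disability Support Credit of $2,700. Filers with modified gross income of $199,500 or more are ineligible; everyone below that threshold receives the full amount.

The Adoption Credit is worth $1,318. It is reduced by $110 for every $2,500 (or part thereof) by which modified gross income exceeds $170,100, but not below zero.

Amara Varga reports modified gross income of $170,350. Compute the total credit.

$3,908

Disability Support Credit: $170,350 is below the $199,500 cutoff, so the full $2,700 applies.
Adoption Credit: income exceeds $170,100 by $250, which is 1 full-or-partial $2,500 increment; reduction = 1 × $110 = $110, leaving $1,208.
Total: $2,700 + $1,208 = $3,908.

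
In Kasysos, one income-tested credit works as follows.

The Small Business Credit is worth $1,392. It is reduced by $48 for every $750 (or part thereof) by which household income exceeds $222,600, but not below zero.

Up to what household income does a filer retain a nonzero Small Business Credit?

$243,600

After 28 increments the reduction is 28 × $48 = $1,344, leaving $48; one more increment wipes it out. Increment 28 ends at excess 28 × $750 = $21,000, so the highest qualifying income is $222,600 + $21,000 = $243,600.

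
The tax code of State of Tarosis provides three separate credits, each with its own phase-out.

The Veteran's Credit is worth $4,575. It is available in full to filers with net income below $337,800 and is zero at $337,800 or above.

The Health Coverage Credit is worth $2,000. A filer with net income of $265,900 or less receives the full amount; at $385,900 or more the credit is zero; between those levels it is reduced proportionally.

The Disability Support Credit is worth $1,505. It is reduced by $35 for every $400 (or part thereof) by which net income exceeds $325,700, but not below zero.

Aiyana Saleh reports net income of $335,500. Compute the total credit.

$6,045

Veteran's Credit: $335,500 is below the $337,800 cutoff, so the full $4,575 applies.
Health Coverage Credit: $335,500 is $69,600 into a $120,000 phase-out range, leaving 50,400/120,000 of the credit: $2,000 × 50,400/120,000 = $840.
Disability Support Credit: income exceeds $325,700 by $9,800, which is 25 full-or-partial $400 increments; reduction = 25 × $35 = $875, leaving $630.
Total: $4,575 + $840 + $630 = $6,045.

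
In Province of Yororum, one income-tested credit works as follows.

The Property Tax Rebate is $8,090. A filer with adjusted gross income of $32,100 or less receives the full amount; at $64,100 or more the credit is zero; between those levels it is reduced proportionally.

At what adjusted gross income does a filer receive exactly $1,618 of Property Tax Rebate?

$57,700

$1,618 is 1,618/8,090 of the full $8,090, so 6,472/8,090 of the $32,000 range has been used: income = $32,100 + $32,000 × 6,472/8,090 = $57,700.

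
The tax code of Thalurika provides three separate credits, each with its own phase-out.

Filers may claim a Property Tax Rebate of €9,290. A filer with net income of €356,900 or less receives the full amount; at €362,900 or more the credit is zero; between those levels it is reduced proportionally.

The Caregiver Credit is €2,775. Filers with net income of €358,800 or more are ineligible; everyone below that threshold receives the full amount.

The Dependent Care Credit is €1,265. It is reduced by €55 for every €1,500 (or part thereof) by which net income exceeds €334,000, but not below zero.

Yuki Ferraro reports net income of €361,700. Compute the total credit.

Property Tax Rebate: €361,700 is €4,800 into a €6,000 phase-out range, leaving 1,200/6,000 of the credit: €9,290 × 1,200/6,000 = €1,858.
Caregiver Credit: €361,700 meets or exceeds the €358,800 cutoff, so the credit is €0.
Dependent Care Credit: income exceeds €334,000 by €27,700, which is 19 full-or-partial €1,500 increments; reduction = 19 × €55 = €1,045, leaving €220.
Total: €1,858 + €0 + €220 = €2,078.

€2,078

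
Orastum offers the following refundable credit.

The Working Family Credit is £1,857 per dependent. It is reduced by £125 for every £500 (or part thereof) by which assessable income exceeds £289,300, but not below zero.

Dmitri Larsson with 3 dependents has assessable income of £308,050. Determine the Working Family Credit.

£821

Working Family Credit: base = 3 × £1,857 = £5,571. income exceeds £289,300 by £18,750, which is 38 full-or-partial £500 increments; reduction = 38 × £125 = £4,750, leaving £821.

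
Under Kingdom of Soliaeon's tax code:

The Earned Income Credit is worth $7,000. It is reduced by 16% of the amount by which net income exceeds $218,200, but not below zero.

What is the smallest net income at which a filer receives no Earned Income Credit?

The credit falls by 16% of each dollar above $218,200, so it reaches zero when the excess is $7,000 / 16% = $43,750: income = $218,200 + $43,750 = $261,950.

$261,950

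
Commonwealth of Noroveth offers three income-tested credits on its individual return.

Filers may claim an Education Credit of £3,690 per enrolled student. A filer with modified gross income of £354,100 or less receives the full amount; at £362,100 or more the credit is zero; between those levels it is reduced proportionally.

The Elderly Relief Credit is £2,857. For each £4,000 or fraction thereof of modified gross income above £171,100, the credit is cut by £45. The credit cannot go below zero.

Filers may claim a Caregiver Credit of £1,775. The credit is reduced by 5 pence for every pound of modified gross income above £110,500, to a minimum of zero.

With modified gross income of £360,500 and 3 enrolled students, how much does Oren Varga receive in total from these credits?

Education Credit: base = 3 × £3,690 = £11,070. £360,500 is £6,400 into a £8,000 phase-out range, leaving 1,600/8,000 of the credit: £11,070 × 1,600/8,000 = £2,214.
Elderly Relief Credit: income exceeds £171,100 by £189,400, which is 48 full-or-partial £4,000 increments; reduction = 48 × £45 = £2,160, leaving £697.
Caregiver Credit: 5% of the £250,000 excess over £110,500 is £12,500 ≥ base, so the credit is £0.
Total: £2,214 + £697 + £0 = £2,911.

£2,911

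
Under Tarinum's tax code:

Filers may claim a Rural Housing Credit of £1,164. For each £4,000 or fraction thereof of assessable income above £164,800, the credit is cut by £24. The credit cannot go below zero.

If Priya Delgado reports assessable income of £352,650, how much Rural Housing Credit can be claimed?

Rural Housing Credit: income exceeds £164,800 by £187,850, which is 47 full-or-partial £4,000 increments; reduction = 47 × £24 = £1,128, leaving £36.

£36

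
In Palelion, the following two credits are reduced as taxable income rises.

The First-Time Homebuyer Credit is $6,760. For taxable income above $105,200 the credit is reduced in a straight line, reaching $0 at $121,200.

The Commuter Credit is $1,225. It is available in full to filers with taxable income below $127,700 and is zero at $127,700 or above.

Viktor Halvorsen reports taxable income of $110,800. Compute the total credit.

First-Time Homebuyer Credit: $110,800 is $5,600 into a $16,000 phase-out range, leaving 10,400/16,000 of the credit: $6,760 × 10,400/16,000 = $4,394.
Commuter Credit: $110,800 is below the $127,700 cutoff, so the full $1,225 applies.
Total: $4,394 + $1,225 = $5,619.

$5,619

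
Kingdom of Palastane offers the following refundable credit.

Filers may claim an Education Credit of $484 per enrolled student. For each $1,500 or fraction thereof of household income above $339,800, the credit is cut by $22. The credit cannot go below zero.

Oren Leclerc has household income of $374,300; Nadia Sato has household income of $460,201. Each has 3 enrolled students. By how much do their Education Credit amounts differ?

$946

Oren ($374,300): Education Credit: base = 3 × $484 = $1,452. income exceeds $339,800 by $34,500, which is 23 full-or-partial $1,500 increments; reduction = 23 × $22 = $506, leaving $946.
Nadia ($460,201): Education Credit: base = 3 × $484 = $1,452. income exceeds $339,800 by $120,401 → 81 increments × $22 = $1,782 ≥ base, so the credit is $0.
Difference: |$946 − $0| = $946.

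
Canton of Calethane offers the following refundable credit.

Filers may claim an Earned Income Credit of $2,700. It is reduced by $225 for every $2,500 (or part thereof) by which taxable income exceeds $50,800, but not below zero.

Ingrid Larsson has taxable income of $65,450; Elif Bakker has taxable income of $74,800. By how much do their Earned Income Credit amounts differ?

Ingrid ($65,450): Earned Income Credit: income exceeds $50,800 by $14,650, which is 6 full-or-partial $2,500 increments; reduction = 6 × $225 = $1,350, leaving $1,350.
Elif ($74,800): Earned Income Credit: income exceeds $50,800 by $24,000, which is 10 full-or-partial $2,500 increments; reduction = 10 × $225 = $2,250, leaving $450.
Difference: |$1,350 − $450| = $900.

$900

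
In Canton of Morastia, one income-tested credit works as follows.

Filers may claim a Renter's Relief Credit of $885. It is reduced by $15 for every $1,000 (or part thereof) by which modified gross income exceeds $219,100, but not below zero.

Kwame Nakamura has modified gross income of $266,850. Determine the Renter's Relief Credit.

$165

Renter's Relief Credit: income exceeds $219,100 by $47,750, which is 48 full-or-partial $1,000 increments; reduction = 48 × $15 = $720, leaving $165.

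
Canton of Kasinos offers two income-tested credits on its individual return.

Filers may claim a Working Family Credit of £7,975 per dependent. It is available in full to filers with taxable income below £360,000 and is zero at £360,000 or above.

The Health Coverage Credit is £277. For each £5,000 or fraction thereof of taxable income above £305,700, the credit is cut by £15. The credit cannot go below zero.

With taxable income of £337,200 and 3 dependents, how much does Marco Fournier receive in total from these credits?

£24,097

Working Family Credit: base = 3 × £7,975 = £23,925. £337,200 is below the £360,000 cutoff, so the full £23,925 applies.
Health Coverage Credit: income exceeds £305,700 by £31,500, which is 7 full-or-partial £5,000 increments; reduction = 7 × £15 = £105, leaving £172.
Total: £23,925 + £172 = £24,097.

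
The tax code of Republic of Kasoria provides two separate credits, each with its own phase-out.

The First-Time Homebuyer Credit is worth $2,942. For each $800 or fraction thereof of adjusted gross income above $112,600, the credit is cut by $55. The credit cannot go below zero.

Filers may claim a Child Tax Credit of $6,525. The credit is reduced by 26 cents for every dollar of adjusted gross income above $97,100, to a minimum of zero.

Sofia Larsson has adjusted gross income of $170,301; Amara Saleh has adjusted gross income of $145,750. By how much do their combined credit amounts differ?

Sofia ($170,301): First-Time Homebuyer Credit: income exceeds $112,600 by $57,701 → 73 increments × $55 = $4,015 ≥ base, so the credit is $0. Child Tax Credit: 26% of the $73,201 excess over $97,100 is $19,032.26 ≥ base, so the credit is $0. total $0 + $0 = $0
Amara ($145,750): First-Time Homebuyer Credit: income exceeds $112,600 by $33,150, which is 42 full-or-partial $800 increments; reduction = 42 × $55 = $2,310, leaving $632. Child Tax Credit: 26% of the $48,650 excess over $97,100 is $12,649 ≥ base, so the credit is $0. total $632 + $0 = $632
Difference: |$0 − $632| = $632.

$632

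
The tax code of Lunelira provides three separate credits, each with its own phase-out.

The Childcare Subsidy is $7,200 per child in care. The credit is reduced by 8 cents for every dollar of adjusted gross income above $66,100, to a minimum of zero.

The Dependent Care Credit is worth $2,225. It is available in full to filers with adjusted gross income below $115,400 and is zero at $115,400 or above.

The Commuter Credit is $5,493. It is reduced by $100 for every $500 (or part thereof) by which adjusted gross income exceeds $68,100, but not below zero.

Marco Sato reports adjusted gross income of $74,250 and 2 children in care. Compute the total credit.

Childcare Subsidy: base = 2 × $7,200 = $14,400. 8% of the $8,150 excess over $66,100 is $652; credit = $14,400 − $652 = $13,748.
Dependent Care Credit: $74,250 is below the $115,400 cutoff, so the full $2,225 applies.
Commuter Credit: income exceeds $68,100 by $6,150, which is 13 full-or-partial $500 increments; reduction = 13 × $100 = $1,300, leaving $4,193.
Total: $13,748 + $2,225 + $4,193 = $20,166.

$20,166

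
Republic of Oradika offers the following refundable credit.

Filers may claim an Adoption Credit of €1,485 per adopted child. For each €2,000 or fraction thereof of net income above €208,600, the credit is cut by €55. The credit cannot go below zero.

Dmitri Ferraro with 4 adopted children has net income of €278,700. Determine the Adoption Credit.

Adoption Credit: base = 4 × €1,485 = €5,940. income exceeds €208,600 by €70,100, which is 36 full-or-partial €2,000 increments; reduction = 36 × €55 = €1,980, leaving €3,960.

€3,960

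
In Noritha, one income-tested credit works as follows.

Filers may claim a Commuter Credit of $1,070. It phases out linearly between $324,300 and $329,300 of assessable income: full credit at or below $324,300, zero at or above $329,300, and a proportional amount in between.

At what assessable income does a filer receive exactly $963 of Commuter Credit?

$324,800

$963 is 963/1,070 of the full $1,070, so 107/1,070 of the $5,000 range has been used: income = $324,300 + $5,000 × 107/1,070 = $324,800.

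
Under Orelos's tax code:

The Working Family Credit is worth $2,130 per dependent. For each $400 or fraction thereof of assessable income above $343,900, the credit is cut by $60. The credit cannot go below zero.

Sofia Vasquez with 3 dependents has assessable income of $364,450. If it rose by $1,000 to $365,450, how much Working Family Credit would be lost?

$120

At $364,450 — base = 3 × $2,130 = $6,390. income exceeds $343,900 by $20,550, which is 52 full-or-partial $400 increments; reduction = 52 × $60 = $3,120, leaving $3,270.
At $365,450 — base = 3 × $2,130 = $6,390. income exceeds $343,900 by $21,550, which is 54 full-or-partial $400 increments; reduction = 54 × $60 = $3,240, leaving $3,150.
Lost: $3,270 − $3,150 = $120.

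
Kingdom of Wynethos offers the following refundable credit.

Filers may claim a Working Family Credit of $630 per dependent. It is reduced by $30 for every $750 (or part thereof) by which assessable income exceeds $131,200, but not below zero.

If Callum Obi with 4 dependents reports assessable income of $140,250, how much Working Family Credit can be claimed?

Working Family Credit: base = 4 × $630 = $2,520. income exceeds $131,200 by $9,050, which is 13 full-or-partial $750 increments; reduction = 13 × $30 = $390, leaving $2,130.

$2,130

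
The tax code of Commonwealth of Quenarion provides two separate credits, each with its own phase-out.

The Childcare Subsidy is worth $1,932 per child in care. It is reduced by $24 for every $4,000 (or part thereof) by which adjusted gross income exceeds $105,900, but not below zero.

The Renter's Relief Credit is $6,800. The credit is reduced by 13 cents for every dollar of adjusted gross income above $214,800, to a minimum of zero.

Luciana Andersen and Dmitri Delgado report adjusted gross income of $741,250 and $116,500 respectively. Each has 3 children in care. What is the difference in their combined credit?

$10,544

Luciana ($741,250): Childcare Subsidy: base = 3 × $1,932 = $5,796. income exceeds $105,900 by $635,350, which is 159 full-or-partial $4,000 increments; reduction = 159 × $24 = $3,816, leaving $1,980. Renter's Relief Credit: 13% of the $526,450 excess over $214,800 is $68,438.50 ≥ base, so the credit is $0. total $1,980 + $0 = $1,980
Dmitri ($116,500): Childcare Subsidy: base = 3 × $1,932 = $5,796. income exceeds $105,900 by $10,600, which is 3 full-or-partial $4,000 increments; reduction = 3 × $24 = $72, leaving $5,724. Renter's Relief Credit: $116,500 is at or below the $214,800 threshold, so the full $6,800 applies. total $5,724 + $6,800 = $12,524
Difference: |$1,980 − $12,524| = $10,544.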